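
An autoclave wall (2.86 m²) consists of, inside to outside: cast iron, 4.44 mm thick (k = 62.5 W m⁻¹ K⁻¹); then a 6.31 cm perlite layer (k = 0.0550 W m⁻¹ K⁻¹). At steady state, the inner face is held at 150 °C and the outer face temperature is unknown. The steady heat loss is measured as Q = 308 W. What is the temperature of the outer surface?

Series resistances:
  R_cast iron = L/(kA) = 0.00444/(62.5·2.86) = 2.484×10^-5 K/W
  R_perlite = L/(kA) = 0.0631/(0.0550·2.86) = 0.4011 K/W
ΣR = 0.4012 K/W
ΔT = Q·ΣR = 308 × 0.4012 = 123.6 K
Heat flows outward, so T_out = T_in − ΔT = 150 − 123.6 = 26.4 °C

T_out = 26.4 °C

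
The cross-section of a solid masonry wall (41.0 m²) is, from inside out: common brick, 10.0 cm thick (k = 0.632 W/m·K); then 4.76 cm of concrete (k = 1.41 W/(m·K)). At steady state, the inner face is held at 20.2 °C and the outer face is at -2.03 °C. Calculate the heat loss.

Q = 4750 W

Resistance network (inner→outer):
  R_common brick = L/(kA) = 0.100/(0.632·41.0) = 0.003859 K/W
  R_concrete = L/(kA) = 0.0476/(1.41·41.0) = 8.234×10^-4 K/W
ΣR = 0.003859 + 8.234×10^-4 = 0.004682 K/W
Q = ΔT/ΣR = (20.2 °C − -2.03 °C)/0.004682 = 4750 W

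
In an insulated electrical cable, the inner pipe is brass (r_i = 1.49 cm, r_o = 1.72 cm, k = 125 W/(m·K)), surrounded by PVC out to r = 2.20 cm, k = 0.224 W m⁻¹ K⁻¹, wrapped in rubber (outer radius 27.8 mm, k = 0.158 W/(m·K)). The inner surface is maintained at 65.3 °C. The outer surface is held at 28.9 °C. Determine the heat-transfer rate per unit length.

Q' = 88.6 W/m

Resistance network (inner→outer):
  R'_brass = ln(0.0172/0.0149)/(2πk) = 0.1435/(2π·125) = 1.828×10^-4 m·K/W
  R'_PVC = ln(0.0220/0.0172)/(2πk) = 0.2461/(2π·0.224) = 0.1749 m·K/W
  R'_rubber = ln(0.0278/0.0220)/(2πk) = 0.2340/(2π·0.158) = 0.2357 m·K/W
ΣR = 1.828×10^-4 + 0.1749 + 0.2357 = 0.4108 m·K/W
Q' = ΔT/ΣR = (65.3 °C − 28.9 °C)/0.4108 = 88.6 W/m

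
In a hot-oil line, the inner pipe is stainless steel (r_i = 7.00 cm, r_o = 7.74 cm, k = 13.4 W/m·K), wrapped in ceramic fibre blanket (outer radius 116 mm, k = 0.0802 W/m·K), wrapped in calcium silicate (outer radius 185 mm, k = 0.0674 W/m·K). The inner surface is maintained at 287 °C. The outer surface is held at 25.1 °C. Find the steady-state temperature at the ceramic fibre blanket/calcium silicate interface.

T = 177 °C

Resistance network (inner→outer):
  R'_stainless steel = ln(0.0774/0.0700)/(2πk) = 0.1005/(2π·13.4) = 0.001194 m·K/W
  R'_ceramic fibre blanket = ln(0.116/0.0774)/(2πk) = 0.4046/(2π·0.0802) = 0.8029 m·K/W
  R'_calcium silicate = ln(0.185/0.116)/(2πk) = 0.4668/(2π·0.0674) = 1.102 m·K/W
ΣR = 0.001194 + 0.8029 + 1.102 = 1.906 m·K/W
Q' = ΔT/ΣR = (287 °C − 25.1 °C)/1.906 = 137.4 W/m
From the inner boundary to the ceramic fibre blanket/calcium silicate interface, ΣR_partial = 0.8041 m·K/W.
T_interface = T_in − Q'·ΣR_partial = 287 °C − (137.4)(0.8041) = 177 °C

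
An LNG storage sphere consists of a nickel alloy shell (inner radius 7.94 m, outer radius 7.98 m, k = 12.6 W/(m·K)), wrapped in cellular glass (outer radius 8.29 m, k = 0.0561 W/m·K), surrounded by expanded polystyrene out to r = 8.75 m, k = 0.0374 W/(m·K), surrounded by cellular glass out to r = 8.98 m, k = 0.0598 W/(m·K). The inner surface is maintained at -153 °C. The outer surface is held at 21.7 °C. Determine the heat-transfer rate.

Treat each layer as a resistance in series:
  R_nickel alloy = (1/7.94 − 1/7.98)/(4πk) = 6.313×10^-4/(4π·12.6) = 3.987×10^-6 K/W
  R_cellular glass = (1/7.98 − 1/8.29)/(4πk) = 0.004686/(4π·0.0561) = 0.006647 K/W
  R_expanded polystyrene = (1/8.29 − 1/8.75)/(4πk) = 0.006342/(4π·0.0374) = 0.01349 K/W
  R_cellular glass = (1/8.75 − 1/8.98)/(4πk) = 0.002927/(4π·0.0598) = 0.003895 K/W
ΣR = 3.987×10^-6 + 0.006647 + 0.01349 + 0.003895 = 0.02404 K/W
Q = ΔT/ΣR = (-153 °C − 21.7 °C)/0.02404 = -7270 W
(Negative Q ⇒ heat flows inward; heat gain = 7270 W.)

Q = 7.27 kW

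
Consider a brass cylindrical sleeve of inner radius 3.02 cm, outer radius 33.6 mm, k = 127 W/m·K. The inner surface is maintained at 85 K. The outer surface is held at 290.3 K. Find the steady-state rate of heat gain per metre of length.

Q' = 1540 kW/m

Q' = 2πk·ΔT/ln(r₂/r₁) = 2π × 127 × 205.3 / ln(0.0336/0.0302) = 1.54×10^6 W/m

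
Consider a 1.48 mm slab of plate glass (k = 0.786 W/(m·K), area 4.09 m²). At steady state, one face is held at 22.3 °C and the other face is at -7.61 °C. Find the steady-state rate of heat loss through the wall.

Q = kA·ΔT/L = 0.786 × 4.09 × |22.3 °C − -7.61 °C| / 0.00148 = 65000 W

Q = 65000 W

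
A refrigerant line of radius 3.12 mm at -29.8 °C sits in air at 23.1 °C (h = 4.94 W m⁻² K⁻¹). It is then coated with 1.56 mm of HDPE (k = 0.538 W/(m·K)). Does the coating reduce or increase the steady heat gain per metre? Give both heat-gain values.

increases: 5.12 → 7.55 W/m

Critical radius for a cylinder: r_cr = k/h = 0.109 m = 10.9 cm.
Outer radius after coating: r₂ = 0.00312 + 0.00156 = 0.00468 m.
Since r₁ < r_cr and r₂ ≤ r_cr, the coating moves toward the maximum at r_cr — heat gain rises.
Bare: R = 1/(2πr₁h) = 10.33 m·K/W; Q = 52.9/10.33 = 5.12 W/m.
Coated: R = R_cond + R_conv = 7.004 m·K/W; Q = 52.9/7.004 = 7.55 W/m.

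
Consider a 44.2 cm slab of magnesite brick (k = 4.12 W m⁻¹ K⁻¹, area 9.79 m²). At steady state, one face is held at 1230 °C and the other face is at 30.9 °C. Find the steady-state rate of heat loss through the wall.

Q = 109 kW

Q = kA·ΔT/L = 4.12 × 9.79 × |1230 °C − 30.9 °C| / 0.442 = 1.09×10^5 W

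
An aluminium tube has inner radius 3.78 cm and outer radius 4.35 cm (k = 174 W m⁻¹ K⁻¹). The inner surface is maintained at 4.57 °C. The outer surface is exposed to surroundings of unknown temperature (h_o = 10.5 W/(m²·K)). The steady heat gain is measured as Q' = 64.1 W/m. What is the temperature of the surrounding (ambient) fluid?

T_out = 26.9 °C

Sum the resistances:
  R'_aluminium = ln(0.0435/0.0378)/(2πk) = 0.1405/(2π·174) = 1.285×10^-4 m·K/W
  R'_conv,out = 1/(2πr h) = 1/(2π·0.0435·10.5) = 0.3485 m·K/W
ΣR = 0.3486 m·K/W
ΔT = Q'·ΣR = 64.1 × 0.3486 = 22.35 K
Heat flows inward, so T_out = T_in + ΔT = 4.57 + 22.35 = 26.9 °C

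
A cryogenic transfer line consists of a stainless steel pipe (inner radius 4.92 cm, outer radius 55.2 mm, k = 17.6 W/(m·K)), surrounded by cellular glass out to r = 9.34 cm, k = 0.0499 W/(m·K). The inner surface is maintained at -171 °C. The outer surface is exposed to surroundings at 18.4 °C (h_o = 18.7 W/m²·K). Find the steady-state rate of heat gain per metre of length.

Resistance network (inner→outer):
  R'_stainless steel = ln(0.0552/0.0492)/(2πk) = 0.1151/(2π·17.6) = 0.001041 m·K/W
  R'_cellular glass = ln(0.0934/0.0552)/(2πk) = 0.5259/(2π·0.0499) = 1.677 m·K/W
  R'_conv,out = 1/(2πr h) = 1/(2π·0.0934·18.7) = 0.09112 m·K/W
ΣR = 0.001041 + 1.677 + 0.09112 = 1.769 m·K/W
Q' = ΔT/ΣR = (-171 °C − 18.4 °C)/1.769 = -107 W/m
(Negative Q' ⇒ heat flows inward; heat gain = 107 W/m.)

Q' = 107 W/m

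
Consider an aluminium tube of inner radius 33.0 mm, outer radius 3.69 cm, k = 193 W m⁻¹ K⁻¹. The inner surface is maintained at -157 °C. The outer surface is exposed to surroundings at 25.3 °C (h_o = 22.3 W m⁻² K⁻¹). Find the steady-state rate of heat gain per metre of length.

Resistance network (inner→outer):
  R'_aluminium = ln(0.0369/0.0330)/(2πk) = 0.1117/(2π·193) = 9.212×10^-5 m·K/W
  R'_conv,out = 1/(2πr h) = 1/(2π·0.0369·22.3) = 0.1934 m·K/W
ΣR = 9.212×10^-5 + 0.1934 = 0.1935 m·K/W
Q' = ΔT/ΣR = (-157 °C − 25.3 °C)/0.1935 = -942 W/m
(Negative Q' ⇒ heat flows inward; heat gain = 942 W/m.)

Q' = 942 W/m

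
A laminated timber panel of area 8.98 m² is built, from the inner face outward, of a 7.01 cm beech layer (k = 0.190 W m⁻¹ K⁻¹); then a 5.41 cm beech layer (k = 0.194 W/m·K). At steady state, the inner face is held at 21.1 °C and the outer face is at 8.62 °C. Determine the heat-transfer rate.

Q = 173 W

Treat each layer as a resistance in series:
  R_beech = L/(kA) = 0.0701/(0.190·8.98) = 0.04109 K/W
  R_beech = L/(kA) = 0.0541/(0.194·8.98) = 0.03105 K/W
ΣR = 0.04109 + 0.03105 = 0.07214 K/W
Q = ΔT/ΣR = (21.1 °C − 8.62 °C)/0.07214 = 173 W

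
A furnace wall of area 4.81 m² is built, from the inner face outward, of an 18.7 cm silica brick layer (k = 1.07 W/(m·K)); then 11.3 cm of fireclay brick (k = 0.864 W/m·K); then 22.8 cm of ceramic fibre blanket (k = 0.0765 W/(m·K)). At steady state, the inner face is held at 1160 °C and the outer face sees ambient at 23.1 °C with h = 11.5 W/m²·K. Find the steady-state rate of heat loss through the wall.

Resistance network (inner→outer):
  R_silica brick = L/(kA) = 0.187/(1.07·4.81) = 0.03633 K/W
  R_fireclay brick = L/(kA) = 0.113/(0.864·4.81) = 0.02719 K/W
  R_ceramic fibre blanket = L/(kA) = 0.228/(0.0765·4.81) = 0.6196 K/W
  R_conv,out = 1/(hA) = 1/(11.5·4.81) = 0.01808 K/W
ΣR = 0.03633 + 0.02719 + 0.6196 + 0.01808 = 0.7012 K/W
Q = ΔT/ΣR = (1160 °C − 23.1 °C)/0.7012 = 1620 W

Q = 1620 W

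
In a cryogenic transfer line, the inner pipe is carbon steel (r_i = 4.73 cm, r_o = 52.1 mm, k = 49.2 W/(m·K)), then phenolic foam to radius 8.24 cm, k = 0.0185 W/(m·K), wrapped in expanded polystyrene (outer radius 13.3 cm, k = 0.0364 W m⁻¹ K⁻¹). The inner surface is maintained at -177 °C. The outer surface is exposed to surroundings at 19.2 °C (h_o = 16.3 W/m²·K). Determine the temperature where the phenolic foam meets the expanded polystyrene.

Series thermal resistances, inner to outer:
  R'_carbon steel = ln(0.0521/0.0473)/(2πk) = 0.09665/(2π·49.2) = 3.127×10^-4 m·K/W
  R'_phenolic foam = ln(0.0824/0.0521)/(2πk) = 0.4584/(2π·0.0185) = 3.944 m·K/W
  R'_expanded polystyrene = ln(0.133/0.0824)/(2πk) = 0.4788/(2π·0.0364) = 2.093 m·K/W
  R'_conv,out = 1/(2πr h) = 1/(2π·0.133·16.3) = 0.07341 m·K/W
ΣR = 3.127×10^-4 + 3.944 + 2.093 + 0.07341 = 6.111 m·K/W
Q' = ΔT/ΣR = (-177 °C − 19.2 °C)/6.111 = -32.11 W/m
From the inner boundary to the phenolic foam/expanded polystyrene interface, ΣR_partial = 3.944 m·K/W.
T_interface = T_in − Q'·ΣR_partial = -177 °C − (-32.11)(3.944) = -50.4 °C

T = -50.4 °C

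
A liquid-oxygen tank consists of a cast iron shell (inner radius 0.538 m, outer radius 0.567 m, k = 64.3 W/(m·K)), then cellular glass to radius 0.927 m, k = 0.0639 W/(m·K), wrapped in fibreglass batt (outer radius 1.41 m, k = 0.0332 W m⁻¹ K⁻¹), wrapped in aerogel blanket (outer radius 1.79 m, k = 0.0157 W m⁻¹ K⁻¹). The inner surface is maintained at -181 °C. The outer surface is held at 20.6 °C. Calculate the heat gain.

Series thermal resistances, inner to outer:
  R_cast iron = (1/0.538 − 1/0.567)/(4πk) = 0.09507/(4π·64.3) = 1.177×10^-4 K/W
  R_cellular glass = (1/0.567 − 1/0.927)/(4πk) = 0.6849/(4π·0.0639) = 0.8530 K/W
  R_fibreglass batt = (1/0.927 − 1/1.41)/(4πk) = 0.3695/(4π·0.0332) = 0.8857 K/W
  R_aerogel blanket = (1/1.41 − 1/1.79)/(4πk) = 0.1506/(4π·0.0157) = 0.7631 K/W
ΣR = 1.177×10^-4 + 0.8530 + 0.8857 + 0.7631 = 2.502 K/W
Q = ΔT/ΣR = (-181 °C − 20.6 °C)/2.502 = -80.6 W
(Negative Q ⇒ heat flows inward; heat gain = 80.6 W.)

Q = 80.6 W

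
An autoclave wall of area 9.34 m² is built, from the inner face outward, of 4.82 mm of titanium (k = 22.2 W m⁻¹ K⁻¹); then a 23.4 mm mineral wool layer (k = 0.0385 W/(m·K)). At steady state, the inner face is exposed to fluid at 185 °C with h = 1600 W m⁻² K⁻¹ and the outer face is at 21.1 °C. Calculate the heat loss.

Resistance network (inner→outer):
  R_conv,in = 1/(hA) = 1/(1600·9.34) = 6.692×10^-5 K/W
  R_titanium = L/(kA) = 0.00482/(22.2·9.34) = 2.325×10^-5 K/W
  R_mineral wool = L/(kA) = 0.0234/(0.0385·9.34) = 0.06507 K/W
ΣR = 6.692×10^-5 + 2.325×10^-5 + 0.06507 = 0.06516 K/W
Q = ΔT/ΣR = (185 °C − 21.1 °C)/0.06516 = 2520 W

Q = 2.52 kW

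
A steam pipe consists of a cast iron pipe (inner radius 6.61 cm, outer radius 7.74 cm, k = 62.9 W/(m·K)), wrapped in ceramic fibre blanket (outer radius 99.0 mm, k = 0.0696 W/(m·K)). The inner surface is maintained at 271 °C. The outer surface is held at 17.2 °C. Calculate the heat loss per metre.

Q' = 451 W/m

Resistance network (inner→outer):
  R'_cast iron = ln(0.0774/0.0661)/(2πk) = 0.1578/(2π·62.9) = 3.993×10^-4 m·K/W
  R'_ceramic fibre blanket = ln(0.0990/0.0774)/(2πk) = 0.2461/(2π·0.0696) = 0.5628 m·K/W
ΣR = 3.993×10^-4 + 0.5628 = 0.5632 m·K/W
Q' = ΔT/ΣR = (271 °C − 17.2 °C)/0.5632 = 451 W/m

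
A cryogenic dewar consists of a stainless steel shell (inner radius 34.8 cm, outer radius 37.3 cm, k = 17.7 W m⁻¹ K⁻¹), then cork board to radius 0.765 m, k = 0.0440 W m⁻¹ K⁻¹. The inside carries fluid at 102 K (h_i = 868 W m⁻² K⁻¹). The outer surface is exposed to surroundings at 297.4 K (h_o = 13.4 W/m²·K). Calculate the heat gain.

Q = 78.3 W

Resistance network (inner→outer):
  R_conv,in = 1/(4πr²h) = 1/(4π·0.348²·868) = 7.570×10^-4 K/W
  R_stainless steel = (1/0.348 − 1/0.373)/(4πk) = 0.1926/(4π·17.7) = 8.659×10^-4 K/W
  R_cork board = (1/0.373 − 1/0.765)/(4πk) = 1.374/(4π·0.0440) = 2.485 K/W
  R_conv,out = 1/(4πr²h) = 1/(4π·0.765²·13.4) = 0.01015 K/W
ΣR = 7.570×10^-4 + 8.659×10^-4 + 2.485 + 0.01015 = 2.497 K/W
Q = ΔT/ΣR = (102 K − 297.4 K)/2.497 = -78.3 W
(Negative Q ⇒ heat flows inward; heat gain = 78.3 W.)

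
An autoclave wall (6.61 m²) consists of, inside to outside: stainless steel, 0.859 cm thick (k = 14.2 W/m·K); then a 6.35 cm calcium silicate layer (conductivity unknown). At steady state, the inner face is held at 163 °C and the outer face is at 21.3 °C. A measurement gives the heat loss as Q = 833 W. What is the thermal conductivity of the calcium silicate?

k = 0.0565 W/m·K

ΣR = ΔT/Q = |163 − 21.3|/833 = 0.1701 K/W
Known resistances:
  R_stainless steel = L/(kA) = 0.00859/(14.2·6.61) = 9.152×10^-5 K/W
R_calcium silicate = ΣR − ΣR_known = 0.1701 − 9.152×10^-5 = 0.1700 K/W
L/(kA) = 0.1700 ⇒ k = 0.0635/(0.1700·6.61) = 0.0565 W/m·K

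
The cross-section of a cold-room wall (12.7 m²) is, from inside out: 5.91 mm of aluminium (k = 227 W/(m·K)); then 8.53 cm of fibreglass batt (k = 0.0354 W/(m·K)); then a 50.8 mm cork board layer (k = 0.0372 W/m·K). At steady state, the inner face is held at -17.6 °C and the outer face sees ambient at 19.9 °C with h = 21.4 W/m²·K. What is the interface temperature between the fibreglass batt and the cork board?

Series thermal resistances, inner to outer:
  R_aluminium = L/(kA) = 0.00591/(227·12.7) = 2.050×10^-6 K/W
  R_fibreglass batt = L/(kA) = 0.0853/(0.0354·12.7) = 0.1897 K/W
  R_cork board = L/(kA) = 0.0508/(0.0372·12.7) = 0.1075 K/W
  R_conv,out = 1/(hA) = 1/(21.4·12.7) = 0.003679 K/W
ΣR = 2.050×10^-6 + 0.1897 + 0.1075 + 0.003679 = 0.3009 K/W
Q = ΔT/ΣR = (-17.6 °C − 19.9 °C)/0.3009 = -124.6 W
From the inner boundary to the fibreglass batt/cork board interface, ΣR_partial = 0.1897 K/W.
T_interface = T_in − Q·ΣR_partial = -17.6 °C − (-124.6)(0.1897) = 6.04 °C

T = 6.04 °C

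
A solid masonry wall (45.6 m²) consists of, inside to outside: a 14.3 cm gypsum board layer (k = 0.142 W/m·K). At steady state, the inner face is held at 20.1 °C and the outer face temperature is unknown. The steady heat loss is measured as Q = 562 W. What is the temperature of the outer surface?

Series resistances:
  R_gypsum board = L/(kA) = 0.143/(0.142·45.6) = 0.02208 K/W
ΣR = 0.02208 K/W
ΔT = Q·ΣR = 562 × 0.02208 = 12.41 K
Heat flows outward, so T_out = T_in − ΔT = 20.1 − 12.41 = 7.69 °C

T_out = 7.69 °C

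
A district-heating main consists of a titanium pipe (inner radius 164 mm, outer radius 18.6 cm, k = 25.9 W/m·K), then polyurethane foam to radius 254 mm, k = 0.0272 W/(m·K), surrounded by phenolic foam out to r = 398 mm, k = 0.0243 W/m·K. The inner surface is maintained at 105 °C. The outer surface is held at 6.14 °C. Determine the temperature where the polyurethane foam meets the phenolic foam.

T = 67.2 °C

Series thermal resistances, inner to outer:
  R'_titanium = ln(0.186/0.164)/(2πk) = 0.1259/(2π·25.9) = 7.735×10^-4 m·K/W
  R'_polyurethane foam = ln(0.254/0.186)/(2πk) = 0.3116/(2π·0.0272) = 1.823 m·K/W
  R'_phenolic foam = ln(0.398/0.254)/(2πk) = 0.4491/(2π·0.0243) = 2.942 m·K/W
ΣR = 7.735×10^-4 + 1.823 + 2.942 = 4.766 m·K/W
Q' = ΔT/ΣR = (105 °C − 6.14 °C)/4.766 = 20.74 W/m
From the inner boundary to the polyurethane foam/phenolic foam interface, ΣR_partial = 1.824 m·K/W.
T_interface = T_in − Q'·ΣR_partial = 105 °C − (20.74)(1.824) = 67.2 °C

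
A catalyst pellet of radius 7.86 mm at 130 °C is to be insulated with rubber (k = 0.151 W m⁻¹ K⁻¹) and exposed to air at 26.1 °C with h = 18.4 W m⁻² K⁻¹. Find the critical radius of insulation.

For a sphere, r_cr = 2k_ins/h = 2·0.151/18.4 = 0.0164 m = 1.64 cm

r_cr = 1.64 cm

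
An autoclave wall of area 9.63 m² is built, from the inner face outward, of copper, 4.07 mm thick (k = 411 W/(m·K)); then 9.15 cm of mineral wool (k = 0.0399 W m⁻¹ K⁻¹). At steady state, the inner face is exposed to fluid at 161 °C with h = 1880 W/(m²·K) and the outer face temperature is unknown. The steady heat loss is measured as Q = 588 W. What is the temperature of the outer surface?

Sum the resistances:
  R_conv,in = 1/(hA) = 1/(1880·9.63) = 5.524×10^-5 K/W
  R_copper = L/(kA) = 0.00407/(411·9.63) = 1.028×10^-6 K/W
  R_mineral wool = L/(kA) = 0.0915/(0.0399·9.63) = 0.2381 K/W
ΣR = 0.2382 K/W
ΔT = Q·ΣR = 588 × 0.2382 = 140.1 K
Heat flows outward, so T_out = T_in − ΔT = 161 − 140.1 = 20.9 °C

T_out = 20.9 °C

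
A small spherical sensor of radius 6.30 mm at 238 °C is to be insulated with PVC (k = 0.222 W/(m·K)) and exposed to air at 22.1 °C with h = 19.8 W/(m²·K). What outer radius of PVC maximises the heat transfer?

r_cr = 2.24 cm

For a sphere, r_cr = 2k_ins/h = 2·0.222/19.8 = 0.0224 m = 2.24 cm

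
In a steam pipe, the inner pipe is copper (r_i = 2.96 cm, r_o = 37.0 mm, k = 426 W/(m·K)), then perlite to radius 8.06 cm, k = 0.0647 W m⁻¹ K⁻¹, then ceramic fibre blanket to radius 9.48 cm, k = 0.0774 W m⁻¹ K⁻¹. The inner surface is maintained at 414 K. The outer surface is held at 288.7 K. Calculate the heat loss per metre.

Q' = 55.7 W/m

Treat each layer as a resistance in series:
  R'_copper = ln(0.0370/0.0296)/(2πk) = 0.2231/(2π·426) = 8.337×10^-5 m·K/W
  R'_perlite = ln(0.0806/0.0370)/(2πk) = 0.7786/(2π·0.0647) = 1.915 m·K/W
  R'_ceramic fibre blanket = ln(0.0948/0.0806)/(2πk) = 0.1623/(2π·0.0774) = 0.3337 m·K/W
ΣR = 8.337×10^-5 + 1.915 + 0.3337 = 2.249 m·K/W
Q' = ΔT/ΣR = (414 K − 288.7 K)/2.249 = 55.7 W/m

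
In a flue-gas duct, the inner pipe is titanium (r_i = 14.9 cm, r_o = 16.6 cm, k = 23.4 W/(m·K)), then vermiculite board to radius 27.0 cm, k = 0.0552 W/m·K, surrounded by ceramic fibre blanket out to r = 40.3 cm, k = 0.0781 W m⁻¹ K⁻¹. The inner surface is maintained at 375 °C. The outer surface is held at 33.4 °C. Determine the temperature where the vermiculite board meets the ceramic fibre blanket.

Treat each layer as a resistance in series:
  R'_titanium = ln(0.166/0.149)/(2πk) = 0.1080/(2π·23.4) = 7.348×10^-4 m·K/W
  R'_vermiculite board = ln(0.270/0.166)/(2πk) = 0.4864/(2π·0.0552) = 1.403 m·K/W
  R'_ceramic fibre blanket = ln(0.403/0.270)/(2πk) = 0.4005/(2π·0.0781) = 0.8162 m·K/W
ΣR = 7.348×10^-4 + 1.403 + 0.8162 = 2.220 m·K/W
Q' = ΔT/ΣR = (375 °C − 33.4 °C)/2.220 = 153.9 W/m
From the inner boundary to the vermiculite board/ceramic fibre blanket interface, ΣR_partial = 1.404 m·K/W.
T_interface = T_in − Q'·ΣR_partial = 375 °C − (153.9)(1.404) = 159 °C

T = 159 °C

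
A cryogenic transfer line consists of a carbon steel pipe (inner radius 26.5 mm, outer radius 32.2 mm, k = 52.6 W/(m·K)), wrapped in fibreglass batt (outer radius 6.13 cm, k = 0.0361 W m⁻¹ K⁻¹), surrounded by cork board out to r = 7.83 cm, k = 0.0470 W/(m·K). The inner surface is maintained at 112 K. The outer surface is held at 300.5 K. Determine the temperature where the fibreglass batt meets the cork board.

Series thermal resistances, inner to outer:
  R'_carbon steel = ln(0.0322/0.0265)/(2πk) = 0.1948/(2π·52.6) = 5.895×10^-4 m·K/W
  R'_fibreglass batt = ln(0.0613/0.0322)/(2πk) = 0.6438/(2π·0.0361) = 2.838 m·K/W
  R'_cork board = ln(0.0783/0.0613)/(2πk) = 0.2448/(2π·0.0470) = 0.8289 m·K/W
ΣR = 5.895×10^-4 + 2.838 + 0.8289 = 3.667 m·K/W
Q' = ΔT/ΣR = (112 K − 300.5 K)/3.667 = -51.40 W/m
From the inner boundary to the fibreglass batt/cork board interface, ΣR_partial = 2.839 m·K/W.
T_interface = T_in − Q'·ΣR_partial = 112 K − (-51.40)(2.839) = 257.9 K

T = 257.9 K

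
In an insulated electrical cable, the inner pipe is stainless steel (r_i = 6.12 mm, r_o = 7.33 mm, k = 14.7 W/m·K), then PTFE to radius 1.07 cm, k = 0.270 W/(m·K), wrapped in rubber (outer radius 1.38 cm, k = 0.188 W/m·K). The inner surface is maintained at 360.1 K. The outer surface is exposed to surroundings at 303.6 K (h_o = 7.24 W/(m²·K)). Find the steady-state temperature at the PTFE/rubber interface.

Treat each layer as a resistance in series:
  R'_stainless steel = ln(0.00733/0.00612)/(2πk) = 0.1804/(2π·14.7) = 0.001953 m·K/W
  R'_PTFE = ln(0.0107/0.00733)/(2πk) = 0.3783/(2π·0.270) = 0.2230 m·K/W
  R'_rubber = ln(0.0138/0.0107)/(2πk) = 0.2544/(2π·0.188) = 0.2154 m·K/W
  R'_conv,out = 1/(2πr h) = 1/(2π·0.0138·7.24) = 1.593 m·K/W
ΣR = 0.001953 + 0.2230 + 0.2154 + 1.593 = 2.033 m·K/W
Q' = ΔT/ΣR = (360.1 K − 303.6 K)/2.033 = 27.79 W/m
From the inner boundary to the PTFE/rubber interface, ΣR_partial = 0.2250 m·K/W.
T_interface = T_in − Q'·ΣR_partial = 360.1 K − (27.79)(0.2250) = 353.8 K

T = 353.8 K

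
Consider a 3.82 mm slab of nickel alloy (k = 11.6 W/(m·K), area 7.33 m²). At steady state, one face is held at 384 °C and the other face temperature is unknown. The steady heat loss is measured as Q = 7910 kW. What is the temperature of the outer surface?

Series resistances:
  R_nickel alloy = L/(kA) = 0.00382/(11.6·7.33) = 4.493×10^-5 K/W
ΣR = 4.493×10^-5 K/W
ΔT = Q·ΣR = 7.91×10^6 × 4.493×10^-5 = 355.4 K
Heat flows outward, so T_out = T_in − ΔT = 384 − 355.4 = 28.6 °C

T_out = 28.6 °C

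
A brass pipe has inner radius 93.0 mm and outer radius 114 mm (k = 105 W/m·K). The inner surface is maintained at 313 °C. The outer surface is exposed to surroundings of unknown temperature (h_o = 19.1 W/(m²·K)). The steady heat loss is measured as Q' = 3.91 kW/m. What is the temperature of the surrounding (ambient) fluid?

T_out = 26.0 °C

Series resistances:
  R'_brass = ln(0.114/0.0930)/(2πk) = 0.2036/(2π·105) = 3.086×10^-4 m·K/W
  R'_conv,out = 1/(2πr h) = 1/(2π·0.114·19.1) = 0.07309 m·K/W
ΣR = 0.07340 m·K/W
ΔT = Q'·ΣR = 3910 × 0.07340 = 287.0 K
Heat flows outward, so T_out = T_in − ΔT = 313 − 287.0 = 26.0 °C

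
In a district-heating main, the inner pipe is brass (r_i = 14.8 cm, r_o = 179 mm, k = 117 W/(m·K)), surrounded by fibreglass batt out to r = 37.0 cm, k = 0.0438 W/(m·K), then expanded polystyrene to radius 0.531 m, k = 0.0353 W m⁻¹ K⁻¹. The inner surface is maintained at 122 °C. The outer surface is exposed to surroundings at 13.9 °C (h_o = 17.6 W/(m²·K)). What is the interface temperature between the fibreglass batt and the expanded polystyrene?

Series thermal resistances, inner to outer:
  R'_brass = ln(0.179/0.148)/(2πk) = 0.1902/(2π·117) = 2.587×10^-4 m·K/W
  R'_fibreglass batt = ln(0.370/0.179)/(2πk) = 0.7261/(2π·0.0438) = 2.638 m·K/W
  R'_expanded polystyrene = ln(0.531/0.370)/(2πk) = 0.3613/(2π·0.0353) = 1.629 m·K/W
  R'_conv,out = 1/(2πr h) = 1/(2π·0.531·17.6) = 0.01703 m·K/W
ΣR = 2.587×10^-4 + 2.638 + 1.629 + 0.01703 = 4.284 m·K/W
Q' = ΔT/ΣR = (122 °C − 13.9 °C)/4.284 = 25.23 W/m
From the inner boundary to the fibreglass batt/expanded polystyrene interface, ΣR_partial = 2.638 m·K/W.
T_interface = T_in − Q'·ΣR_partial = 122 °C − (25.23)(2.638) = 55.4 °C

T = 55.4 °C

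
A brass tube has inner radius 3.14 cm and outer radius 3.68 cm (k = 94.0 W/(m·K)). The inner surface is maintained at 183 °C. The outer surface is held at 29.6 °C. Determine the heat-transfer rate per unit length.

Q' = 2πk·ΔT/ln(r₂/r₁) = 2π × 94.0 × 153.4 / ln(0.0368/0.0314) = 5.71×10^5 W/m

Q' = 571 kW/m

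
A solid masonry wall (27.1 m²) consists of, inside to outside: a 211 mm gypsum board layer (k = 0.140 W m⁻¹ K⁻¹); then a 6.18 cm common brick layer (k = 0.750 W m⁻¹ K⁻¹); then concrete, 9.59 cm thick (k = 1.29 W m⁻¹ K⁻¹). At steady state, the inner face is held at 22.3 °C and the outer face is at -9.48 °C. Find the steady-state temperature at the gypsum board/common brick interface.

T = -6.49 °C

Resistance network (inner→outer):
  R_gypsum board = L/(kA) = 0.211/(0.140·27.1) = 0.05561 K/W
  R_common brick = L/(kA) = 0.0618/(0.750·27.1) = 0.003041 K/W
  R_concrete = L/(kA) = 0.0959/(1.29·27.1) = 0.002743 K/W
ΣR = 0.05561 + 0.003041 + 0.002743 = 0.06139 K/W
Q = ΔT/ΣR = (22.3 °C − -9.48 °C)/0.06139 = 517.7 W
From the inner boundary to the gypsum board/common brick interface, ΣR_partial = 0.05561 K/W.
T_interface = T_in − Q·ΣR_partial = 22.3 °C − (517.7)(0.05561) = -6.49 °C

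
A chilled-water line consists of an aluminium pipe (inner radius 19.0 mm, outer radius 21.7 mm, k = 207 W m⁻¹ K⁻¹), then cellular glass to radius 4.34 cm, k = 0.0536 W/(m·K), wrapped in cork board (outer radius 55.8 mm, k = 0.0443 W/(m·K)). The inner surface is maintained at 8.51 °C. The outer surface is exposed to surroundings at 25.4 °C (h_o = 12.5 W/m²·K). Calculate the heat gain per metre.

Treat each layer as a resistance in series:
  R'_aluminium = ln(0.0217/0.0190)/(2πk) = 0.1329/(2π·207) = 1.022×10^-4 m·K/W
  R'_cellular glass = ln(0.0434/0.0217)/(2πk) = 0.6931/(2π·0.0536) = 2.058 m·K/W
  R'_cork board = ln(0.0558/0.0434)/(2πk) = 0.2513/(2π·0.0443) = 0.9029 m·K/W
  R'_conv,out = 1/(2πr h) = 1/(2π·0.0558·12.5) = 0.2282 m·K/W
ΣR = 1.022×10^-4 + 2.058 + 0.9029 + 0.2282 = 3.189 m·K/W
Q' = ΔT/ΣR = (8.51 °C − 25.4 °C)/3.189 = -5.30 W/m
(Negative Q' ⇒ heat flows inward; heat gain = 5.30 W/m.)

Q' = 5.30 W/m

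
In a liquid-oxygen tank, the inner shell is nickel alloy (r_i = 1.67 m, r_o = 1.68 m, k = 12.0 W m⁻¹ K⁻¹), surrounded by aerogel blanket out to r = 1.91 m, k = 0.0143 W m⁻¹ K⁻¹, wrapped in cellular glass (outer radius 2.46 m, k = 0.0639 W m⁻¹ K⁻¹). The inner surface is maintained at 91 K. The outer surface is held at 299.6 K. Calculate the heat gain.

Resistance network (inner→outer):
  R_nickel alloy = (1/1.67 − 1/1.68)/(4πk) = 0.003564/(4π·12.0) = 2.364×10^-5 K/W
  R_aerogel blanket = (1/1.68 − 1/1.91)/(4πk) = 0.07168/(4π·0.0143) = 0.3989 K/W
  R_cellular glass = (1/1.91 − 1/2.46)/(4πk) = 0.1171/(4π·0.0639) = 0.1458 K/W
ΣR = 2.364×10^-5 + 0.3989 + 0.1458 = 0.5447 K/W
Q = ΔT/ΣR = (91 K − 299.6 K)/0.5447 = -383 W
(Negative Q ⇒ heat flows inward; heat gain = 383 W.)

Q = 383 W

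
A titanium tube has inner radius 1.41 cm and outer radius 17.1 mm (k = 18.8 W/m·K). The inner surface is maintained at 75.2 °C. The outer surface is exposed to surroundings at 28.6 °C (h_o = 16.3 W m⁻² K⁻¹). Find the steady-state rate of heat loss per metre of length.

Series thermal resistances, inner to outer:
  R'_titanium = ln(0.0171/0.0141)/(2πk) = 0.1929/(2π·18.8) = 0.001633 m·K/W
  R'_conv,out = 1/(2πr h) = 1/(2π·0.0171·16.3) = 0.5710 m·K/W
ΣR = 0.001633 + 0.5710 = 0.5726 m·K/W
Q' = ΔT/ΣR = (75.2 °C − 28.6 °C)/0.5726 = 81.4 W/m

Q' = 81.4 W/m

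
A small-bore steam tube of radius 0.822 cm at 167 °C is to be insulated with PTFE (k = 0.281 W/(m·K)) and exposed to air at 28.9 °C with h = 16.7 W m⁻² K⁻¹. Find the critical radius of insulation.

r_cr = 1.68 cm

For a cylinder, r_cr = k_ins/h = 0.281/16.7 = 0.0168 m = 1.68 cm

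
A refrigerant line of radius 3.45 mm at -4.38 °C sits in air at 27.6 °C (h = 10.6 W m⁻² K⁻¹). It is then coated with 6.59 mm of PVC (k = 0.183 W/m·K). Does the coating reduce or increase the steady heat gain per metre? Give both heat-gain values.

increases: 7.35 → 13.2 W/m

Critical radius for a cylinder: r_cr = k/h = 0.0173 m = 1.73 cm.
Outer radius after coating: r₂ = 0.00345 + 0.00659 = 0.01004 m.
Since r₁ < r_cr and r₂ ≤ r_cr, the coating moves toward the maximum at r_cr — heat gain rises.
Bare: R = 1/(2πr₁h) = 4.352 m·K/W; Q = 31.98/4.352 = 7.35 W/m.
Coated: R = R_cond + R_conv = 2.424 m·K/W; Q = 31.98/2.424 = 13.2 W/m.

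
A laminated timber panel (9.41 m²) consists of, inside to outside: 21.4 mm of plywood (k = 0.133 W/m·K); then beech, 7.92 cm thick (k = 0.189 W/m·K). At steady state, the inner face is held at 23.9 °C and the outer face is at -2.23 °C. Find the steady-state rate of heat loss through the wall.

Treat each layer as a resistance in series:
  R_plywood = L/(kA) = 0.0214/(0.133·9.41) = 0.01710 K/W
  R_beech = L/(kA) = 0.0792/(0.189·9.41) = 0.04453 K/W
ΣR = 0.01710 + 0.04453 = 0.06163 K/W
Q = ΔT/ΣR = (23.9 °C − -2.23 °C)/0.06163 = 424 W

Q = 424 W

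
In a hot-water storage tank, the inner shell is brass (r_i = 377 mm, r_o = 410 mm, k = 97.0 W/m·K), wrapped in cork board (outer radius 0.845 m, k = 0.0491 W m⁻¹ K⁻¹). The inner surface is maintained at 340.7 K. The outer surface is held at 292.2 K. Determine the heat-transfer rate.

Series thermal resistances, inner to outer:
  R_brass = (1/0.377 − 1/0.410)/(4πk) = 0.2135/(4π·97.0) = 1.751×10^-4 K/W
  R_cork board = (1/0.410 − 1/0.845)/(4πk) = 1.256/(4π·0.0491) = 2.035 K/W
ΣR = 1.751×10^-4 + 2.035 = 2.035 K/W
Q = ΔT/ΣR = (340.7 K − 292.2 K)/2.035 = 23.8 W

Q = 23.8 W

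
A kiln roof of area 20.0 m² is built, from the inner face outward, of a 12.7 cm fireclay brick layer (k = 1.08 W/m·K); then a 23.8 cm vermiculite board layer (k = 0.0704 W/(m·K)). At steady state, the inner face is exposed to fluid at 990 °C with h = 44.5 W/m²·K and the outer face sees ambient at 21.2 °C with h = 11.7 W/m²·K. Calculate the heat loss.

Series thermal resistances, inner to outer:
  R_conv,in = 1/(hA) = 1/(44.5·20.0) = 0.001124 K/W
  R_fireclay brick = L/(kA) = 0.127/(1.08·20.0) = 0.005880 K/W
  R_vermiculite board = L/(kA) = 0.238/(0.0704·20.0) = 0.1690 K/W
  R_conv,out = 1/(hA) = 1/(11.7·20.0) = 0.004274 K/W
ΣR = 0.001124 + 0.005880 + 0.1690 + 0.004274 = 0.1803 K/W
Q = ΔT/ΣR = (990 °C − 21.2 °C)/0.1803 = 5370 W

Q = 5370 W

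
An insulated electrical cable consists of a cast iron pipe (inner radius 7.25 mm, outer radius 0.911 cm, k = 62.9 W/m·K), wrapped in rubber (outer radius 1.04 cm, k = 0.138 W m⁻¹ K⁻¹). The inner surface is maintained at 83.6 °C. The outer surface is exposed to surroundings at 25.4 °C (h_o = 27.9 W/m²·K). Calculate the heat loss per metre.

Resistance network (inner→outer):
  R'_cast iron = ln(0.00911/0.00725)/(2πk) = 0.2284/(2π·62.9) = 5.778×10^-4 m·K/W
  R'_rubber = ln(0.0104/0.00911)/(2πk) = 0.1324/(2π·0.138) = 0.1527 m·K/W
  R'_conv,out = 1/(2πr h) = 1/(2π·0.0104·27.9) = 0.5485 m·K/W
ΣR = 5.778×10^-4 + 0.1527 + 0.5485 = 0.7018 m·K/W
Q' = ΔT/ΣR = (83.6 °C − 25.4 °C)/0.7018 = 82.9 W/m

Q' = 82.9 W/m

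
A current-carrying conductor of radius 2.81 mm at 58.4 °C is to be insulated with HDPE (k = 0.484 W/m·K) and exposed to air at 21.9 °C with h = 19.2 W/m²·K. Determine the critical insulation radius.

r_cr = 2.52 cm

For a cylinder, r_cr = k_ins/h = 0.484/19.2 = 0.0252 m = 2.52 cm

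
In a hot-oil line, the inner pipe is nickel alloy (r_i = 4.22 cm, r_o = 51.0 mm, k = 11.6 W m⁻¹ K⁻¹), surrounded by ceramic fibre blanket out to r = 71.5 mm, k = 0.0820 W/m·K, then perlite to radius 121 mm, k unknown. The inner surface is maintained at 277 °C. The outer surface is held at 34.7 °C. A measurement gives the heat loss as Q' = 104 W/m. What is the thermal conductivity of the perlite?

k = 0.0501 W/m·K

ΣR = ΔT/Q' = |277 − 34.7|/104 = 2.330 m·K/W
Known resistances:
  R'_nickel alloy = ln(0.0510/0.0422)/(2πk) = 0.1894/(2π·11.6) = 0.002599 m·K/W
  R'_ceramic fibre blanket = ln(0.0715/0.0510)/(2πk) = 0.3379/(2π·0.0820) = 0.6558 m·K/W
R_perlite = ΣR − ΣR_known = 2.330 − 0.6584 = 1.672 m·K/W
ln(r₂/r₁)/(2πk) = 1.672 ⇒ k = 0.5261/(2π·1.672) = 0.0501 W/m·K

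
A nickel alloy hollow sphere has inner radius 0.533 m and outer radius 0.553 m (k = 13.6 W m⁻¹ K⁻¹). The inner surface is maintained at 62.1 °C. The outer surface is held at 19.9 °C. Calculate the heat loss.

Q = 4πk·ΔT/(1/r₁ − 1/r₂) = 4π × 13.6 × 42.2 / (1/0.533 − 1/0.553) = 1.06×10^5 W

Q = 1.06×10^5 W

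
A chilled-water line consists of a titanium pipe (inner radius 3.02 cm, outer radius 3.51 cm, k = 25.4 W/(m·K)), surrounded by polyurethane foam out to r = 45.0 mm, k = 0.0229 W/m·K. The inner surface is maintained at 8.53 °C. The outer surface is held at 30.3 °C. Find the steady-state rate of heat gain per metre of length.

Resistance network (inner→outer):
  R'_titanium = ln(0.0351/0.0302)/(2πk) = 0.1504/(2π·25.4) = 9.421×10^-4 m·K/W
  R'_polyurethane foam = ln(0.0450/0.0351)/(2πk) = 0.2485/(2π·0.0229) = 1.727 m·K/W
ΣR = 9.421×10^-4 + 1.727 = 1.728 m·K/W
Q' = ΔT/ΣR = (8.53 °C − 30.3 °C)/1.728 = -12.6 W/m
(Negative Q' ⇒ heat flows inward; heat gain = 12.6 W/m.)

Q' = 12.6 W/m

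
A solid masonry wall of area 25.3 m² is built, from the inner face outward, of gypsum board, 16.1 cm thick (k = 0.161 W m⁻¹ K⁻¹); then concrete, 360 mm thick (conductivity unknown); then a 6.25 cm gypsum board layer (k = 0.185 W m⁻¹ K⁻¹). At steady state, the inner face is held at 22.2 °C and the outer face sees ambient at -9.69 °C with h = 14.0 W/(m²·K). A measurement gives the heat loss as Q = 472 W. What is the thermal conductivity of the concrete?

ΣR = ΔT/Q = |22.2 − -9.69|/472 = 0.06756 K/W
Known resistances:
  R_gypsum board = L/(kA) = 0.161/(0.161·25.3) = 0.03953 K/W
  R_gypsum board = L/(kA) = 0.0625/(0.185·25.3) = 0.01335 K/W
  R_conv,out = 1/(hA) = 1/(14.0·25.3) = 0.002823 K/W
R_concrete = ΣR − ΣR_known = 0.06756 − 0.05570 = 0.01186 K/W
L/(kA) = 0.01186 ⇒ k = 0.360/(0.01186·25.3) = 1.20 W/m·K

k = 1.20 W/m·K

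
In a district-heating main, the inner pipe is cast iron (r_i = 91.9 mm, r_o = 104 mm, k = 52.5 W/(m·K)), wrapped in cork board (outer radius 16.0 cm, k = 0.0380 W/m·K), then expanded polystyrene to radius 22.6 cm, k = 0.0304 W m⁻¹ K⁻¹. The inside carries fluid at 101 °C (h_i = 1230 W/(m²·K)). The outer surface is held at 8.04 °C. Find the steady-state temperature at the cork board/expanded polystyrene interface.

T = 54.5 °C

Series thermal resistances, inner to outer:
  R'_conv,in = 1/(2πr h) = 1/(2π·0.0919·1230) = 0.001408 m·K/W
  R'_cast iron = ln(0.104/0.0919)/(2πk) = 0.1237/(2π·52.5) = 3.750×10^-4 m·K/W
  R'_cork board = ln(0.160/0.104)/(2πk) = 0.4308/(2π·0.0380) = 1.804 m·K/W
  R'_expanded polystyrene = ln(0.226/0.160)/(2πk) = 0.3454/(2π·0.0304) = 1.808 m·K/W
ΣR = 0.001408 + 3.750×10^-4 + 1.804 + 1.808 = 3.614 m·K/W
Q' = ΔT/ΣR = (101 °C − 8.04 °C)/3.614 = 25.72 W/m
From the inner boundary to the cork board/expanded polystyrene interface, ΣR_partial = 1.806 m·K/W.
T_interface = T_in − Q'·ΣR_partial = 101 °C − (25.72)(1.806) = 54.5 °C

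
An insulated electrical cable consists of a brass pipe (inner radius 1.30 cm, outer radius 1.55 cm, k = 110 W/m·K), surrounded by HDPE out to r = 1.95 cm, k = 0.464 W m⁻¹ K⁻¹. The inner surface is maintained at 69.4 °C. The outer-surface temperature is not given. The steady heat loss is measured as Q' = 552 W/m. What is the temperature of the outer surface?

T_out = 25.8 °C

Sum the resistances:
  R'_brass = ln(0.0155/0.0130)/(2πk) = 0.1759/(2π·110) = 2.545×10^-4 m·K/W
  R'_HDPE = ln(0.0195/0.0155)/(2πk) = 0.2296/(2π·0.464) = 0.07875 m·K/W
ΣR = 0.07900 m·K/W
ΔT = Q'·ΣR = 552 × 0.07900 = 43.61 K
Heat flows outward, so T_out = T_in − ΔT = 69.4 − 43.61 = 25.8 °C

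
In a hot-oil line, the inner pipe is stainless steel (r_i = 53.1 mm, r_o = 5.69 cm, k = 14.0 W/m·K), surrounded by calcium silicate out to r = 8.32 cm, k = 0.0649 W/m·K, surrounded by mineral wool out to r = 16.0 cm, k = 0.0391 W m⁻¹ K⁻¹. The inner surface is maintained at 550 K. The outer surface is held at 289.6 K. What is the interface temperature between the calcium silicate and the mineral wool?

Resistance network (inner→outer):
  R'_stainless steel = ln(0.0569/0.0531)/(2πk) = 0.06912/(2π·14.0) = 7.858×10^-4 m·K/W
  R'_calcium silicate = ln(0.0832/0.0569)/(2πk) = 0.3800/(2π·0.0649) = 0.9318 m·K/W
  R'_mineral wool = ln(0.160/0.0832)/(2πk) = 0.6539/(2π·0.0391) = 2.662 m·K/W
ΣR = 7.858×10^-4 + 0.9318 + 2.662 = 3.595 m·K/W
Q' = ΔT/ΣR = (550 K − 289.6 K)/3.595 = 72.43 W/m
From the inner boundary to the calcium silicate/mineral wool interface, ΣR_partial = 0.9326 m·K/W.
T_interface = T_in − Q'·ΣR_partial = 550 K − (72.43)(0.9326) = 482 K

T = 482 K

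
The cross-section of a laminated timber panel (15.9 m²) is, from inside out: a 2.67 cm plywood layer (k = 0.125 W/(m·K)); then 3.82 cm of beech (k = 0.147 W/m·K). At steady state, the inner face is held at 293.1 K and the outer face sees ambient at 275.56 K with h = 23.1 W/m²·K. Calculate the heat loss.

Q = 540 W

Resistance network (inner→outer):
  R_plywood = L/(kA) = 0.0267/(0.125·15.9) = 0.01343 K/W
  R_beech = L/(kA) = 0.0382/(0.147·15.9) = 0.01634 K/W
  R_conv,out = 1/(hA) = 1/(23.1·15.9) = 0.002723 K/W
ΣR = 0.01343 + 0.01634 + 0.002723 = 0.03249 K/W
Q = ΔT/ΣR = (293.1 K − 275.56 K)/0.03249 = 540 W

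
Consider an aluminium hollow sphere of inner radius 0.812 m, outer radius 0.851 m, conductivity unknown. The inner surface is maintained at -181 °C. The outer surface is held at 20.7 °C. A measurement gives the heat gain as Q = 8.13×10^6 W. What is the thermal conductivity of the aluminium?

k = 181 W/m·K

ΣR = ΔT/Q = |-181 − 20.7|/8.13×10^6 = 2.481×10^-5 K/W
(1/r₁−1/r₂)/(4πk) = 2.481×10^-5 ⇒ k = 0.05644/(4π·2.481×10^-5) = 181 W/m·K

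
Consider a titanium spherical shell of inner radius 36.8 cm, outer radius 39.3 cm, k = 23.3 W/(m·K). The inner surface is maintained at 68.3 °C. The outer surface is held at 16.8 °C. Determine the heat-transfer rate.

Q = 87.2 kW

Q = 4πk·ΔT/(1/r₁ − 1/r₂) = 4π × 23.3 × 51.5 / (1/0.368 − 1/0.393) = 87200 W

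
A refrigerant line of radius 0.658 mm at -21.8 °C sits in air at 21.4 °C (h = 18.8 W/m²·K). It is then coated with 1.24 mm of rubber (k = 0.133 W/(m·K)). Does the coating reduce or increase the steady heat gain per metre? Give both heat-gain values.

Critical radius for a cylinder: r_cr = k/h = 0.00707 m = 0.707 cm.
Outer radius after coating: r₂ = 6.58×10^-4 + 0.00124 = 0.001898 m.
Since r₁ < r_cr and r₂ ≤ r_cr, the coating moves toward the maximum at r_cr — heat gain rises.
Bare: R = 1/(2πr₁h) = 12.87 m·K/W; Q = 43.2/12.87 = 3.36 W/m.
Coated: R = R_cond + R_conv = 5.728 m·K/W; Q = 43.2/5.728 = 7.54 W/m.

increases: 3.36 → 7.54 W/m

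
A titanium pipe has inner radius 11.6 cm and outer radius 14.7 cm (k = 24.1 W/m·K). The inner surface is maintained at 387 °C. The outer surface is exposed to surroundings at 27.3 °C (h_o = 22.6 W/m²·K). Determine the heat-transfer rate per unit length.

Treat each layer as a resistance in series:
  R'_titanium = ln(0.147/0.116)/(2πk) = 0.2368/(2π·24.1) = 0.001564 m·K/W
  R'_conv,out = 1/(2πr h) = 1/(2π·0.147·22.6) = 0.04791 m·K/W
ΣR = 0.001564 + 0.04791 = 0.04947 m·K/W
Q' = ΔT/ΣR = (387 °C − 27.3 °C)/0.04947 = 7270 W/m

Q' = 7.27 kW/m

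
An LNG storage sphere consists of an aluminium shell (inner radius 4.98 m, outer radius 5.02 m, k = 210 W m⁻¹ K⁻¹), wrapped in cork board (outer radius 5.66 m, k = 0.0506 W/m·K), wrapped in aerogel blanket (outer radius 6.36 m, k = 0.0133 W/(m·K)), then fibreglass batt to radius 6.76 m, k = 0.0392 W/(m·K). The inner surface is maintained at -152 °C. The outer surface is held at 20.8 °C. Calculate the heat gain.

Series thermal resistances, inner to outer:
  R_aluminium = (1/4.98 − 1/5.02)/(4πk) = 0.001600/(4π·210) = 6.063×10^-7 K/W
  R_cork board = (1/5.02 − 1/5.66)/(4πk) = 0.02252/(4π·0.0506) = 0.03542 K/W
  R_aerogel blanket = (1/5.66 − 1/6.36)/(4πk) = 0.01945/(4π·0.0133) = 0.1163 K/W
  R_fibreglass batt = (1/6.36 − 1/6.76)/(4πk) = 0.009304/(4π·0.0392) = 0.01889 K/W
ΣR = 6.063×10^-7 + 0.03542 + 0.1163 + 0.01889 = 0.1706 K/W
Q = ΔT/ΣR = (-152 °C − 20.8 °C)/0.1706 = -1010 W
(Negative Q ⇒ heat flows inward; heat gain = 1010 W.)

Q = 1010 W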